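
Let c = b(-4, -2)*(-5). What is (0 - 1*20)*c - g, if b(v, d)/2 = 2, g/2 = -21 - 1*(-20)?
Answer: 402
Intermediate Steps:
g = -2 (g = 2*(-21 - 1*(-20)) = 2*(-21 + 20) = 2*(-1) = -2)
b(v, d) = 4 (b(v, d) = 2*2 = 4)
c = -20 (c = 4*(-5) = -20)
(0 - 1*20)*c - g = (0 - 1*20)*(-20) - 1*(-2) = (0 - 20)*(-20) + 2 = -20*(-20) + 2 = 400 + 2 = 402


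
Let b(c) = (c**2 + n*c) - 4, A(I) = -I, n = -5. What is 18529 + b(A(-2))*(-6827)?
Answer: 86799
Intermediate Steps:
b(c) = -4 + c**2 - 5*c (b(c) = (c**2 - 5*c) - 4 = -4 + c**2 - 5*c)
18529 + b(A(-2))*(-6827) = 18529 + (-4 + (-1*(-2))**2 - (-5)*(-2))*(-6827) = 18529 + (-4 + 2**2 - 5*2)*(-6827) = 18529 + (-4 + 4 - 10)*(-6827) = 18529 - 10*(-6827) = 18529 + 68270 = 86799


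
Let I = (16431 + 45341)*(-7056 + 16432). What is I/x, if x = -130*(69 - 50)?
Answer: -289587136/1235 ≈ -2.3448e+5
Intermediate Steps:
I = 579174272 (I = 61772*9376 = 579174272)
x = -2470 (x = -130*19 = -2470)
I/x = 579174272/(-2470) = 579174272*(-1/2470) = -289587136/1235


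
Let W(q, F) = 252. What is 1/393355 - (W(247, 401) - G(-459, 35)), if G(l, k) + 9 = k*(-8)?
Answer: -212805054/393355 ≈ -541.00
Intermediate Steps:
G(l, k) = -9 - 8*k (G(l, k) = -9 + k*(-8) = -9 - 8*k)
1/393355 - (W(247, 401) - G(-459, 35)) = 1/393355 - (252 - (-9 - 8*35)) = 1/393355 - (252 - (-9 - 280)) = 1/393355 - (252 - 1*(-289)) = 1/393355 - (252 + 289) = 1/393355 - 1*541 = 1/393355 - 541 = -212805054/393355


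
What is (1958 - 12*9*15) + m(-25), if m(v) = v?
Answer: 313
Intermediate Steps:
(1958 - 12*9*15) + m(-25) = (1958 - 12*9*15) - 25 = (1958 - 108*15) - 25 = (1958 - 1620) - 25 = 338 - 25 = 313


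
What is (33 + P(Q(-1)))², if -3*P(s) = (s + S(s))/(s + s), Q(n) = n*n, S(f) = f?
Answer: 9604/9 ≈ 1067.1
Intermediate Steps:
Q(n) = n²
P(s) = -⅓ (P(s) = -(s + s)/(3*(s + s)) = -2*s/(3*(2*s)) = -2*s*1/(2*s)/3 = -⅓*1 = -⅓)
(33 + P(Q(-1)))² = (33 - ⅓)² = (98/3)² = 9604/9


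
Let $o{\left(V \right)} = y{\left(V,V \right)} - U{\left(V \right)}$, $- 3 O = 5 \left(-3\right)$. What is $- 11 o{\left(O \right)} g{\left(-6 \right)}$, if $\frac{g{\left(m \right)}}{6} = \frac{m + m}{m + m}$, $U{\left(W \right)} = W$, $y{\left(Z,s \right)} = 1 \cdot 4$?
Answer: $66$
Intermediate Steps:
$y{\left(Z,s \right)} = 4$
$O = 5$ ($O = - \frac{5 \left(-3\right)}{3} = \left(- \frac{1}{3}\right) \left(-15\right) = 5$)
$g{\left(m \right)} = 6$ ($g{\left(m \right)} = 6 \frac{m + m}{m + m} = 6 \frac{2 m}{2 m} = 6 \cdot 2 m \frac{1}{2 m} = 6 \cdot 1 = 6$)
$o{\left(V \right)} = 4 - V$
$- 11 o{\left(O \right)} g{\left(-6 \right)} = - 11 \left(4 - 5\right) 6 = \left(-11\right) \left(-1\right) 6 = 11 \cdot 6 = 66$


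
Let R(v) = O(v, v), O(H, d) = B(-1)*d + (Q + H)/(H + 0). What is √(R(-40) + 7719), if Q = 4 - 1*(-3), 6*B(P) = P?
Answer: √27815370/60 ≈ 87.901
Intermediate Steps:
B(P) = P/6
Q = 7 (Q = 4 + 3 = 7)
O(H, d) = -d/6 + (7 + H)/H (O(H, d) = ((⅙)*(-1))*d + (7 + H)/(H + 0) = -d/6 + (7 + H)/H)
R(v) = 1 + 7/v - v/6
√(R(-40) + 7719) = √((1 + 7/(-40) - ⅙*(-40)) + 7719) = √((1 + 7*(-1/40) + 20/3) + 7719) = √((1 - 7/40 + 20/3) + 7719) = √(899/120 + 7719) = √(927179/120) = √27815370/60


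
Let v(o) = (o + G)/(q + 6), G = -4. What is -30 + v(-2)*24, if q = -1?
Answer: -294/5 ≈ -58.800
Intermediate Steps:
v(o) = -⅘ + o/5 (v(o) = (o - 4)/(-1 + 6) = (-4 + o)/5 = (-4 + o)*(⅕) = -⅘ + o/5)
-30 + v(-2)*24 = -30 + (-⅘ + (⅕)*(-2))*24 = -30 + (-⅘ - ⅖)*24 = -30 - 6/5*24 = -30 - 144/5 = -294/5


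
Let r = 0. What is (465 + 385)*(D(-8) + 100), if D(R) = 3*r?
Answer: 85000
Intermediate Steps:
D(R) = 0 (D(R) = 3*0 = 0)
(465 + 385)*(D(-8) + 100) = (465 + 385)*(0 + 100) = 850*100 = 85000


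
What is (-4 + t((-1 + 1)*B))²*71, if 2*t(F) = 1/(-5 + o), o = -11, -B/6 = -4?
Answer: 1181511/1024 ≈ 1153.8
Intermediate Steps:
B = 24 (B = -6*(-4) = 24)
t(F) = -1/32 (t(F) = 1/(2*(-5 - 11)) = (½)/(-16) = (½)*(-1/16) = -1/32)
(-4 + t((-1 + 1)*B))²*71 = (-4 - 1/32)²*71 = (-129/32)²*71 = (16641/1024)*71 = 1181511/1024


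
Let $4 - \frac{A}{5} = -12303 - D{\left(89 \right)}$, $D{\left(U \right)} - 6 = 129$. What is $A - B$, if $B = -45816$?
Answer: $108026$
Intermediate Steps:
$D{\left(U \right)} = 135$ ($D{\left(U \right)} = 6 + 129 = 135$)
$A = 62210$ ($A = 20 - 5 \left(-12303 - 135\right) = 20 - -62190 = 20 + 62190 = 62210$)
$A - B = 62210 - -45816 = 62210 + 45816 = 108026$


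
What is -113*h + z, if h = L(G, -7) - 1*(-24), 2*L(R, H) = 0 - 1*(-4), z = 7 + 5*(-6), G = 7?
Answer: -2961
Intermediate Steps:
z = -23 (z = 7 - 30 = -23)
L(R, H) = 2 (L(R, H) = (0 - 1*(-4))/2 = (0 + 4)/2 = (½)*4 = 2)
h = 26 (h = 2 - 1*(-24) = 2 + 24 = 26)
-113*h + z = -113*26 - 23 = -2938 - 23 = -2961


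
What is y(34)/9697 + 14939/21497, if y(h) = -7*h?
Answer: 139747197/208456409 ≈ 0.67039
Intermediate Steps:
y(34)/9697 + 14939/21497 = -7*34/9697 + 14939/21497 = -238*1/9697 + 14939*(1/21497) = -238/9697 + 14939/21497 = 139747197/208456409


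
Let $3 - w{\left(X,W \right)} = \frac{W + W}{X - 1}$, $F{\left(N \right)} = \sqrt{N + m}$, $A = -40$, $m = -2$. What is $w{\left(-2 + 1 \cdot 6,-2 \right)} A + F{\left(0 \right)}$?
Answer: $- \frac{520}{3} + i \sqrt{2} \approx -173.33 + 1.4142 i$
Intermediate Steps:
$F{\left(N \right)} = \sqrt{-2 + N}$ ($F{\left(N \right)} = \sqrt{N - 2} = \sqrt{-2 + N}$)
$w{\left(X,W \right)} = 3 - \frac{2 W}{-1 + X}$ ($w{\left(X,W \right)} = 3 - \frac{W + W}{X - 1} = 3 - \frac{2 W}{-1 + X}$)
$w{\left(-2 + 1 \cdot 6,-2 \right)} A + F{\left(0 \right)} = \frac{-3 - -4 + 3 \left(-2 + 1 \cdot 6\right)}{-1 + \left(-2 + 1 \cdot 6\right)} \left(-40\right) + \sqrt{-2 + 0} = \frac{-3 + 4 + 3 \left(-2 + 6\right)}{-1 + \left(-2 + 6\right)} \left(-40\right) + \sqrt{-2} = \frac{-3 + 4 + 3 \cdot 4}{-1 + 4} \left(-40\right) + i \sqrt{2} = \frac{-3 + 4 + 12}{3} \left(-40\right) + i \sqrt{2} = \frac{1}{3} \cdot 13 \left(-40\right) + i \sqrt{2} = \frac{13}{3} \left(-40\right) + i \sqrt{2} = - \frac{520}{3} + i \sqrt{2}$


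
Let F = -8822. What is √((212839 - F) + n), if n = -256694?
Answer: I*√35033 ≈ 187.17*I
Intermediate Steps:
√((212839 - F) + n) = √((212839 - 1*(-8822)) - 256694) = √((212839 + 8822) - 256694) = √(221661 - 256694) = √(-35033) = I*√35033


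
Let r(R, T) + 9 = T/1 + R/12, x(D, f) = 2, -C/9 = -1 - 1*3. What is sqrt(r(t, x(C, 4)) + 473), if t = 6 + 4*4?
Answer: sqrt(16842)/6 ≈ 21.629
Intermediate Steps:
C = 36 (C = -9*(-1 - 1*3) = -9*(-1 - 3) = -9*(-4) = 36)
t = 22 (t = 6 + 16 = 22)
r(R, T) = -9 + T + R/12 (r(R, T) = -9 + (T/1 + R/12) = -9 + (T*1 + R*(1/12)) = -9 + (T + R/12) = -9 + T + R/12)
sqrt(r(t, x(C, 4)) + 473) = sqrt((-9 + 2 + (1/12)*22) + 473) = sqrt((-9 + 2 + 11/6) + 473) = sqrt(-31/6 + 473) = sqrt(2807/6) = sqrt(16842)/6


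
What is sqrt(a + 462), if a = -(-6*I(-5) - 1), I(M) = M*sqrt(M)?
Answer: sqrt(463 - 30*I*sqrt(5)) ≈ 21.574 - 1.5547*I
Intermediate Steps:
I(M) = M**(3/2)
a = 1 - 30*I*sqrt(5) (a = -(-(-30)*I*sqrt(5) - 1) = -(30*I*sqrt(5) - 1) = -(-1 + 30*I*sqrt(5)) = 1 - 30*I*sqrt(5) ≈ 1.0 - 67.082*I)
sqrt(a + 462) = sqrt((1 - 30*I*sqrt(5)) + 462) = sqrt(463 - 30*I*sqrt(5))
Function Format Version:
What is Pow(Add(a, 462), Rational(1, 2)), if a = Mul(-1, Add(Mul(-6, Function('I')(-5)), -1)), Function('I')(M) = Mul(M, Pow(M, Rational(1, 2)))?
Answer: Pow(Add(463, Mul(-30, I, Pow(5, Rational(1, 2)))), Rational(1, 2)) ≈ Add(21.574, Mul(-1.5547, I))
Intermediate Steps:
Function('I')(M) = Pow(M, Rational(3, 2))
a = Add(1, Mul(-30, I, Pow(5, Rational(1, 2)))) (a = Mul(-1, Add(Mul(-6, Pow(-5, Rational(3, 2))), -1)) = Mul(-1, Add(Mul(-6, Mul(-5, I, Pow(5, Rational(1, 2)))), -1)) = Mul(-1, Add(Mul(30, I, Pow(5, Rational(1, 2))), -1)) = Mul(-1, Add(-1, Mul(30, I, Pow(5, Rational(1, 2))))) = Add(1, Mul(-30, I, Pow(5, Rational(1, 2)))) ≈ Add(1.0000, Mul(-67.082, I)))
Pow(Add(a, 462), Rational(1, 2)) = Pow(Add(Add(1, Mul(-30, I, Pow(5, Rational(1, 2)))), 462), Rational(1, 2)) = Pow(Add(463, Mul(-30, I, Pow(5, Rational(1, 2)))), Rational(1, 2))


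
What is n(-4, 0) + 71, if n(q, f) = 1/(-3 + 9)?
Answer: 427/6 ≈ 71.167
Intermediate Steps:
n(q, f) = ⅙ (n(q, f) = 1/6 = ⅙)
n(-4, 0) + 71 = ⅙ + 71 = 427/6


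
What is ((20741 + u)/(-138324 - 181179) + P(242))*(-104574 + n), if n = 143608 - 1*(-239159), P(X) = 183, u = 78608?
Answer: 5412680650700/106501 ≈ 5.0823e+7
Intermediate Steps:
n = 382767 (n = 143608 + 239159 = 382767)
((20741 + u)/(-138324 - 181179) + P(242))*(-104574 + n) = ((20741 + 78608)/(-138324 - 181179) + 183)*(-104574 + 382767) = (99349/(-319503) + 183)*278193 = (99349*(-1/319503) + 183)*278193 = (-99349/319503 + 183)*278193 = (58369700/319503)*278193 = 5412680650700/106501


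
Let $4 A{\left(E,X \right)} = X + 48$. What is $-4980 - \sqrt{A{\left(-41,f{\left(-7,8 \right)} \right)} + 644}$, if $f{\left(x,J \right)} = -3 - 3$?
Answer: $-4980 - \frac{\sqrt{2618}}{2} \approx -5005.6$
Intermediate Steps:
$f{\left(x,J \right)} = -6$
$A{\left(E,X \right)} = 12 + \frac{X}{4}$ ($A{\left(E,X \right)} = \frac{X + 48}{4} = \frac{48 + X}{4} = 12 + \frac{X}{4}$)
$-4980 - \sqrt{A{\left(-41,f{\left(-7,8 \right)} \right)} + 644} = -4980 - \sqrt{\left(12 + \frac{1}{4} \left(-6\right)\right) + 644} = -4980 - \sqrt{\left(12 - \frac{3}{2}\right) + 644} = -4980 - \sqrt{\frac{21}{2} + 644} = -4980 - \sqrt{\frac{1309}{2}} = -4980 - \frac{\sqrt{2618}}{2}$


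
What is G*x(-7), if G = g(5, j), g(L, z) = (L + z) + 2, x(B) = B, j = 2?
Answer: -63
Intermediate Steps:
g(L, z) = 2 + L + z
G = 9 (G = 2 + 5 + 2 = 9)
G*x(-7) = 9*(-7) = -63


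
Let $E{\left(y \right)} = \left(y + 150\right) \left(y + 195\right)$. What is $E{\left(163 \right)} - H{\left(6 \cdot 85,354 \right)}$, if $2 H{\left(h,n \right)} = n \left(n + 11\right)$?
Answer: $47449$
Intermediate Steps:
$H{\left(h,n \right)} = \frac{n \left(11 + n\right)}{2}$ ($H{\left(h,n \right)} = \frac{n \left(n + 11\right)}{2} = \frac{n \left(11 + n\right)}{2}$)
$E{\left(y \right)} = \left(150 + y\right) \left(195 + y\right)$
$E{\left(163 \right)} - H{\left(6 \cdot 85,354 \right)} = \left(29250 + 163^{2} + 345 \cdot 163\right) - \frac{1}{2} \cdot 354 \left(11 + 354\right) = \left(29250 + 26569 + 56235\right) - \frac{1}{2} \cdot 354 \cdot 365 = 112054 - 64605 = 47449$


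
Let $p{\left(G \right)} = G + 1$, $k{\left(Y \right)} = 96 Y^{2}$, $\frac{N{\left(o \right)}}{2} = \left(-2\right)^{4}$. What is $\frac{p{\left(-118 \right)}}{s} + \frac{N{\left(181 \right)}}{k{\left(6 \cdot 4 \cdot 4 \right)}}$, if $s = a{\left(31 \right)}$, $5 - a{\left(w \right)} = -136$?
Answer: $- \frac{1078225}{1299456} \approx -0.82975$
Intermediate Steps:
$N{\left(o \right)} = 32$ ($N{\left(o \right)} = 2 \left(-2\right)^{4} = 2 \cdot 16 = 32$)
$a{\left(w \right)} = 141$ ($a{\left(w \right)} = 5 - -136 = 5 + 136 = 141$)
$s = 141$
$p{\left(G \right)} = 1 + G$
$\frac{p{\left(-118 \right)}}{s} + \frac{N{\left(181 \right)}}{k{\left(6 \cdot 4 \cdot 4 \right)}} = \frac{1 - 118}{141} + \frac{32}{96 \left(6 \cdot 4 \cdot 4\right)^{2}} = \left(-117\right) \frac{1}{141} + \frac{32}{96 \left(24 \cdot 4\right)^{2}} = - \frac{39}{47} + \frac{32}{96 \cdot 96^{2}} = - \frac{39}{47} + \frac{32}{96 \cdot 9216} = - \frac{39}{47} + \frac{32}{884736} = - \frac{39}{47} + 32 \cdot \frac{1}{884736} = - \frac{39}{47} + \frac{1}{27648} = - \frac{1078225}{1299456}$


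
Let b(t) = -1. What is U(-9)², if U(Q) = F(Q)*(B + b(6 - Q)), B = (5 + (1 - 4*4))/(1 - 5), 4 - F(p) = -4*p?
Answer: 2304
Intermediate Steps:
F(p) = 4 + 4*p (F(p) = 4 - (-4)*p = 4 + 4*p)
B = 5/2 (B = (5 + (1 - 16))/(-4) = (5 - 15)*(-¼) = -10*(-¼) = 5/2 ≈ 2.5000)
U(Q) = 6 + 6*Q (U(Q) = (4 + 4*Q)*(5/2 - 1) = (4 + 4*Q)*(3/2) = 6 + 6*Q)
U(-9)² = (6 + 6*(-9))² = (6 - 54)² = (-48)² = 2304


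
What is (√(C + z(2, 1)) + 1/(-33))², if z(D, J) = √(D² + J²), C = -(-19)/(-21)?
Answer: (7 - 11*√21*√(-19 + 21*√5))²/53361 ≈ 1.2623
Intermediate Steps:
C = -19/21 (C = -(-19)*(-1)/21 = -1*19/21 = -19/21 ≈ -0.90476)
(√(C + z(2, 1)) + 1/(-33))² = (√(-19/21 + √(2² + 1²)) + 1/(-33))² = (√(-19/21 + √(4 + 1)) - 1/33)² = (√(-19/21 + √5) - 1/33)² = (-1/33 + √(-19/21 + √5))²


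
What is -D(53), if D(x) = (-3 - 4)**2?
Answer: -49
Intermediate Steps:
D(x) = 49 (D(x) = (-7)**2 = 49)
-D(53) = -1*49 = -49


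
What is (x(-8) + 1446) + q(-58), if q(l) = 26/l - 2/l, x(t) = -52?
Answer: 40414/29 ≈ 1393.6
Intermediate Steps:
q(l) = 24/l
(x(-8) + 1446) + q(-58) = (-52 + 1446) + 24/(-58) = 1394 + 24*(-1/58) = 1394 - 12/29 = 40414/29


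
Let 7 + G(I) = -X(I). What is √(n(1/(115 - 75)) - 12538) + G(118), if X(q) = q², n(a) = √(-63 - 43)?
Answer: -13931 + √(-12538 + I*√106) ≈ -13931.0 + 111.97*I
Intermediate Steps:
n(a) = I*√106 (n(a) = √(-106) = I*√106)
G(I) = -7 - I²
√(n(1/(115 - 75)) - 12538) + G(118) = √(I*√106 - 12538) + (-7 - 1*118²) = √(-12538 + I*√106) + (-7 - 1*13924) = √(-12538 + I*√106) + (-7 - 13924) = √(-12538 + I*√106) - 13931 = -13931 + √(-12538 + I*√106)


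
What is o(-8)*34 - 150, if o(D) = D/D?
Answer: -116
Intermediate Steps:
o(D) = 1
o(-8)*34 - 150 = 1*34 - 150 = 34 - 150 = -116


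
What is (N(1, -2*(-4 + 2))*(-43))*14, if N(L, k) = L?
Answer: -602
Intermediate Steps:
(N(1, -2*(-4 + 2))*(-43))*14 = (1*(-43))*14 = -43*14 = -602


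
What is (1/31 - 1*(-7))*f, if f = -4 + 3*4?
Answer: 1744/31 ≈ 56.258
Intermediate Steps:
f = 8 (f = -4 + 12 = 8)
(1/31 - 1*(-7))*f = (1/31 - 1*(-7))*8 = (1/31 + 7)*8 = (218/31)*8 = 1744/31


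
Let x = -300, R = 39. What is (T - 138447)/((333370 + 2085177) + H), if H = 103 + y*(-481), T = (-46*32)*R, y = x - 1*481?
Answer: -65285/931437 ≈ -0.070091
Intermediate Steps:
y = -781 (y = -300 - 1*481 = -300 - 481 = -781)
T = -57408 (T = -46*32*39 = -1472*39 = -57408)
H = 375764 (H = 103 - 781*(-481) = 103 + 375661 = 375764)
(T - 138447)/((333370 + 2085177) + H) = (-57408 - 138447)/((333370 + 2085177) + 375764) = -195855/(2418547 + 375764) = -195855/2794311 = -195855*1/2794311 = -65285/931437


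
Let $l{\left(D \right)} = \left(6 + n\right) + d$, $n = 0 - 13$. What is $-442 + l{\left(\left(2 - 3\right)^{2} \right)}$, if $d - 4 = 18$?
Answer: $-427$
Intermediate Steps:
$d = 22$ ($d = 4 + 18 = 22$)
$n = -13$ ($n = 0 - 13 = -13$)
$l{\left(D \right)} = 15$ ($l{\left(D \right)} = \left(6 - 13\right) + 22 = -7 + 22 = 15$)
$-442 + l{\left(\left(2 - 3\right)^{2} \right)} = -442 + 15 = -427$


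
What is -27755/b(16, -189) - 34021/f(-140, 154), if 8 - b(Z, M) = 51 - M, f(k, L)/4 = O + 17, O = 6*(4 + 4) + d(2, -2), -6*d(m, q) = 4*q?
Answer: -396409/46168 ≈ -8.5862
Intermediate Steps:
d(m, q) = -2*q/3
O = 148/3 (O = 6*(4 + 4) - ⅔*(-2) = 6*8 + 4/3 = 48 + 4/3 = 148/3 ≈ 49.333)
f(k, L) = 796/3 (f(k, L) = 4*(148/3 + 17) = 4*(199/3) = 796/3)
b(Z, M) = -43 + M (b(Z, M) = 8 - (51 - M) = 8 + (-51 + M) = -43 + M)
-27755/b(16, -189) - 34021/f(-140, 154) = -27755/(-43 - 189) - 34021/796/3 = -27755/(-232) - 34021*3/796 = -27755*(-1/232) - 102063/796 = 27755/232 - 102063/796 = -396409/46168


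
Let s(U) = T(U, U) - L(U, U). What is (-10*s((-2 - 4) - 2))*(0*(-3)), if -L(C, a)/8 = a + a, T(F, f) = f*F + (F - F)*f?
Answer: 0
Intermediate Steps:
T(F, f) = F*f (T(F, f) = F*f + 0*f = F*f + 0 = F*f)
L(C, a) = -16*a (L(C, a) = -8*(a + a) = -16*a)
s(U) = U² + 16*U (s(U) = U*U - (-16)*U = U² + 16*U)
(-10*s((-2 - 4) - 2))*(0*(-3)) = (-10*((-2 - 4) - 2)*(16 + ((-2 - 4) - 2)))*(0*(-3)) = -10*(-6 - 2)*(16 + (-6 - 2))*0 = -(-80)*(16 - 8)*0 = -(-80)*8*0 = -10*(-64)*0 = 640*0 = 0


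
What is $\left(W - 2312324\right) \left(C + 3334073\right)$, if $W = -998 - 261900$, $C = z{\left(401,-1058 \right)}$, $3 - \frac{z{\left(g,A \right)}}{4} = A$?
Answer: $-8596907381374$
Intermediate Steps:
$z{\left(g,A \right)} = 12 - 4 A$
$C = 4244$ ($C = 12 - -4232 = 12 + 4232 = 4244$)
$W = -262898$ ($W = -998 - 261900 = -262898$)
$\left(W - 2312324\right) \left(C + 3334073\right) = \left(-262898 - 2312324\right) \left(4244 + 3334073\right) = \left(-2575222\right) 3338317 = -8596907381374$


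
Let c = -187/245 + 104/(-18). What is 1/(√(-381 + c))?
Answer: -21*I*√16690/53408 ≈ -0.050797*I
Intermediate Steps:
c = -14423/2205 (c = -187*1/245 + 104*(-1/18) = -187/245 - 52/9 = -14423/2205 ≈ -6.5410)
1/(√(-381 + c)) = 1/(√(-381 - 14423/2205)) = 1/(√(-854528/2205)) = 1/(16*I*√16690/105) = -21*I*√16690/53408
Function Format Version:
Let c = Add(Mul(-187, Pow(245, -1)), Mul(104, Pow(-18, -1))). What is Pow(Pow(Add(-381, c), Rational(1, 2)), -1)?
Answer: Mul(Rational(-21, 53408), I, Pow(16690, Rational(1, 2))) ≈ Mul(-0.050797, I)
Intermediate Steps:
c = Rational(-14423, 2205) (c = Add(Mul(-187, Rational(1, 245)), Mul(104, Rational(-1, 18))) = Add(Rational(-187, 245), Rational(-52, 9)) = Rational(-14423, 2205) ≈ -6.5410)
Pow(Pow(Add(-381, c), Rational(1, 2)), -1) = Pow(Pow(Add(-381, Rational(-14423, 2205)), Rational(1, 2)), -1) = Pow(Pow(Rational(-854528, 2205), Rational(1, 2)), -1) = Pow(Mul(Rational(16, 105), I, Pow(16690, Rational(1, 2))), -1) = Mul(Rational(-21, 53408), I, Pow(16690, Rational(1, 2)))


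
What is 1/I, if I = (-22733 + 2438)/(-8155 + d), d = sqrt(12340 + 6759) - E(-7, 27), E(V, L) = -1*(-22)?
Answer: 8177/20295 - sqrt(19099)/20295 ≈ 0.39610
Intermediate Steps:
E(V, L) = 22
d = -22 + sqrt(19099) (d = sqrt(12340 + 6759) - 1*22 = sqrt(19099) - 22 = -22 + sqrt(19099) ≈ 116.20)
I = -20295/(-8177 + sqrt(19099)) (I = (-22733 + 2438)/(-8155 + (-22 + sqrt(19099))) = -20295/(-8177 + sqrt(19099)) ≈ 2.5246)
1/I = 1/(11063481/4456282 + 1353*sqrt(19099)/4456282)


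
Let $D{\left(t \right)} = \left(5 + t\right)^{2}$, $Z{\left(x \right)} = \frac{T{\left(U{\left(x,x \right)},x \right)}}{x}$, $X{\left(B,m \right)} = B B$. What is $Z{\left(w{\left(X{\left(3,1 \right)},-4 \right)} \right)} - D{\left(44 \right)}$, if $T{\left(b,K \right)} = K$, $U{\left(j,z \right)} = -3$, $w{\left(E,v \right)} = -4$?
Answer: $-2400$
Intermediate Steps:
$X{\left(B,m \right)} = B^{2}$
$Z{\left(x \right)} = 1$ ($Z{\left(x \right)} = \frac{x}{x} = 1$)
$Z{\left(w{\left(X{\left(3,1 \right)},-4 \right)} \right)} - D{\left(44 \right)} = 1 - \left(5 + 44\right)^{2} = 1 - 49^{2} = 1 - 2401 = -2400$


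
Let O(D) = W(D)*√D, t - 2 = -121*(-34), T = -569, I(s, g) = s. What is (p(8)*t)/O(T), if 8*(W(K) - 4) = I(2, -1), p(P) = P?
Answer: -131712*I*√569/9673 ≈ -324.8*I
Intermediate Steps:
t = 4116 (t = 2 - 121*(-34) = 2 + 4114 = 4116)
W(K) = 17/4 (W(K) = 4 + (⅛)*2 = 4 + ¼ = 17/4)
O(D) = 17*√D/4
(p(8)*t)/O(T) = (8*4116)/((17*√(-569)/4)) = 32928/((17*(I*√569)/4)) = 32928/((17*I*√569/4)) = 32928*(-4*I*√569/9673) = -131712*I*√569/9673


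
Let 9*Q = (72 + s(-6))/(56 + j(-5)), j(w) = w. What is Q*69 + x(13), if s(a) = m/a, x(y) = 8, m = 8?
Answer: 8548/459 ≈ 18.623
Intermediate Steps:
s(a) = 8/a
Q = 212/1377 (Q = ((72 + 8/(-6))/(56 - 5))/9 = ((72 + 8*(-⅙))/51)/9 = ((72 - 4/3)*(1/51))/9 = ((212/3)*(1/51))/9 = (⅑)*(212/153) = 212/1377 ≈ 0.15396)
Q*69 + x(13) = (212/1377)*69 + 8 = 4876/459 + 8 = 8548/459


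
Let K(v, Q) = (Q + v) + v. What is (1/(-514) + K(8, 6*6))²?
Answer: 714332529/264196 ≈ 2703.8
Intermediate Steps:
K(v, Q) = Q + 2*v
(1/(-514) + K(8, 6*6))² = (1/(-514) + (6*6 + 2*8))² = (-1/514 + (36 + 16))² = (-1/514 + 52)² = (26727/514)² = 714332529/264196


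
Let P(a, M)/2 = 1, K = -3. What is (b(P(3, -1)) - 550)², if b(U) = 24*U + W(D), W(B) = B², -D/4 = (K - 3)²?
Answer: 409414756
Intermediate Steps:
P(a, M) = 2 (P(a, M) = 2*1 = 2)
D = -144 (D = -4*(-3 - 3)² = -4*(-6)² = -4*36 = -144)
b(U) = 20736 + 24*U (b(U) = 24*U + (-144)² = 24*U + 20736 = 20736 + 24*U)
(b(P(3, -1)) - 550)² = ((20736 + 24*2) - 550)² = ((20736 + 48) - 550)² = (20784 - 550)² = 20234² = 409414756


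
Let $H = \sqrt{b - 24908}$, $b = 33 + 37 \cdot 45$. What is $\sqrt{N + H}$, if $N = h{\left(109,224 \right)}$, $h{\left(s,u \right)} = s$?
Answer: $\sqrt{109 + i \sqrt{23210}} \approx 12.172 + 6.258 i$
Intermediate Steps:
$b = 1698$ ($b = 33 + 1665 = 1698$)
$N = 109$
$H = i \sqrt{23210}$ ($H = \sqrt{1698 - 24908} = \sqrt{-23210} = i \sqrt{23210} \approx 152.35 i$)
$\sqrt{N + H} = \sqrt{109 + i \sqrt{23210}}$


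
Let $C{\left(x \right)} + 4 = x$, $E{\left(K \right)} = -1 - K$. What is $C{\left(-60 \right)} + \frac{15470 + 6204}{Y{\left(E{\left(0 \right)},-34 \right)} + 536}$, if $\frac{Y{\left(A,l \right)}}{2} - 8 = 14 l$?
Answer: $- \frac{23637}{200} \approx -118.19$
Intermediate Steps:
$Y{\left(A,l \right)} = 16 + 28 l$ ($Y{\left(A,l \right)} = 16 + 2 \cdot 14 l = 16 + 28 l$)
$C{\left(x \right)} = -4 + x$
$C{\left(-60 \right)} + \frac{15470 + 6204}{Y{\left(E{\left(0 \right)},-34 \right)} + 536} = \left(-4 - 60\right) + \frac{15470 + 6204}{\left(16 + 28 \left(-34\right)\right) + 536} = -64 + \frac{21674}{\left(16 - 952\right) + 536} = -64 + \frac{21674}{-936 + 536} = -64 + \frac{21674}{-400} = -64 + 21674 \left(- \frac{1}{400}\right) = -64 - \frac{10837}{200} = - \frac{23637}{200}$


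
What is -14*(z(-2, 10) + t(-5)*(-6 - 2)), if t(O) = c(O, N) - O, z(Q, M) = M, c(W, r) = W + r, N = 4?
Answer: 308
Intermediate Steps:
t(O) = 4 (t(O) = (O + 4) - O = (4 + O) - O = 4)
-14*(z(-2, 10) + t(-5)*(-6 - 2)) = -14*(10 + 4*(-6 - 2)) = -14*(10 + 4*(-8)) = -14*(10 - 32) = -14*(-22) = 308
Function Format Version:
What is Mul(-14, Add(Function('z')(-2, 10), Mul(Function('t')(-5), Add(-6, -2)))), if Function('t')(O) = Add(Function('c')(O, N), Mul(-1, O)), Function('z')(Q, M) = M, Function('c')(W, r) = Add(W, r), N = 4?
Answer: 308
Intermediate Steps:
Function('t')(O) = 4 (Function('t')(O) = Add(Add(O, 4), Mul(-1, O)) = Add(Add(4, O), Mul(-1, O)) = 4)
Mul(-14, Add(Function('z')(-2, 10), Mul(Function('t')(-5), Add(-6, -2)))) = Mul(-14, Add(10, Mul(4, Add(-6, -2)))) = Mul(-14, Add(10, Mul(4, -8))) = Mul(-14, Add(10, -32)) = Mul(-14, -22) = 308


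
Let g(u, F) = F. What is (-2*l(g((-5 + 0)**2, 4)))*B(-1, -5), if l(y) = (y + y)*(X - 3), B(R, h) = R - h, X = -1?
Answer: 256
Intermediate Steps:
l(y) = -8*y (l(y) = (y + y)*(-1 - 3) = (2*y)*(-4) = -8*y)
(-2*l(g((-5 + 0)**2, 4)))*B(-1, -5) = (-(-16)*4)*(-1 - 1*(-5)) = (-2*(-32))*(-1 + 5) = 64*4 = 256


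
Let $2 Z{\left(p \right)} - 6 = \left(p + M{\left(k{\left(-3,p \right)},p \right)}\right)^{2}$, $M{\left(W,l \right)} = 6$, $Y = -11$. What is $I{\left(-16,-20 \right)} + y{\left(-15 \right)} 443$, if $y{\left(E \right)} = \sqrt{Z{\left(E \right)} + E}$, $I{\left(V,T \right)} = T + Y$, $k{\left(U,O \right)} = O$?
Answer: $-31 + \frac{443 \sqrt{114}}{2} \approx 2334.0$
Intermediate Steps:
$I{\left(V,T \right)} = -11 + T$ ($I{\left(V,T \right)} = T - 11 = -11 + T$)
$Z{\left(p \right)} = 3 + \frac{\left(6 + p\right)^{2}}{2}$ ($Z{\left(p \right)} = 3 + \frac{\left(p + 6\right)^{2}}{2} = 3 + \frac{\left(6 + p\right)^{2}}{2}$)
$y{\left(E \right)} = \sqrt{3 + E + \frac{\left(6 + E\right)^{2}}{2}}$ ($y{\left(E \right)} = \sqrt{\left(3 + \frac{\left(6 + E\right)^{2}}{2}\right) + E} = \sqrt{3 + E + \frac{\left(6 + E\right)^{2}}{2}}$)
$I{\left(-16,-20 \right)} + y{\left(-15 \right)} 443 = \left(-11 - 20\right) + \frac{\sqrt{84 + 2 \left(-15\right)^{2} + 28 \left(-15\right)}}{2} \cdot 443 = -31 + \frac{\sqrt{84 + 2 \cdot 225 - 420}}{2} \cdot 443 = -31 + \frac{\sqrt{84 + 450 - 420}}{2} \cdot 443 = -31 + \frac{\sqrt{114}}{2} \cdot 443 = -31 + \frac{443 \sqrt{114}}{2}$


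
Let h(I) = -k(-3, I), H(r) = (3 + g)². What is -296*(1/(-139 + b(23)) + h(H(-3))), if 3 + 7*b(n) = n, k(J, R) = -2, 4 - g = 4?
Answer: -562104/953 ≈ -589.83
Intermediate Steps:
g = 0 (g = 4 - 1*4 = 4 - 4 = 0)
b(n) = -3/7 + n/7
H(r) = 9 (H(r) = (3 + 0)² = 3² = 9)
h(I) = 2 (h(I) = -1*(-2) = 2)
-296*(1/(-139 + b(23)) + h(H(-3))) = -296*(1/(-139 + (-3/7 + (⅐)*23)) + 2) = -296*(1/(-139 + (-3/7 + 23/7)) + 2) = -296*(1/(-139 + 20/7) + 2) = -296*(1/(-953/7) + 2) = -296*(-7/953 + 2) = -296*1899/953 = -562104/953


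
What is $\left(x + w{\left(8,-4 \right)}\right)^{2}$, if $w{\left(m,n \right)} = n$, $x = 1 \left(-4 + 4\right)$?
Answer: $16$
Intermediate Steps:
$x = 0$ ($x = 1 \cdot 0 = 0$)
$\left(x + w{\left(8,-4 \right)}\right)^{2} = \left(0 - 4\right)^{2} = \left(-4\right)^{2} = 16$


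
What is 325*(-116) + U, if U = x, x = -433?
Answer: -38133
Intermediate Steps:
U = -433
325*(-116) + U = 325*(-116) - 433 = -37700 - 433 = -38133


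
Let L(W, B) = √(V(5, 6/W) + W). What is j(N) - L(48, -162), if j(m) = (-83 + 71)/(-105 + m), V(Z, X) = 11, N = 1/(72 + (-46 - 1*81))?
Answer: 165/1444 - √59 ≈ -7.5669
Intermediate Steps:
N = -1/55 (N = 1/(72 + (-46 - 81)) = 1/(72 - 127) = 1/(-55) = -1/55 ≈ -0.018182)
L(W, B) = √(11 + W)
j(m) = -12/(-105 + m)
j(N) - L(48, -162) = -12/(-105 - 1/55) - √(11 + 48) = -12/(-5776/55) - √59 = -12*(-55/5776) - √59 = 165/1444 - √59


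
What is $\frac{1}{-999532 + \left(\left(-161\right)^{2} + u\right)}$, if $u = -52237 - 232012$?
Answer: $- \frac{1}{1257860} \approx -7.95 \cdot 10^{-7}$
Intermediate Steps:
$u = -284249$
$\frac{1}{-999532 + \left(\left(-161\right)^{2} + u\right)} = \frac{1}{-999532 - \left(284249 - \left(-161\right)^{2}\right)} = \frac{1}{-999532 + \left(25921 - 284249\right)} = \frac{1}{-999532 - 258328} = \frac{1}{-1257860} = - \frac{1}{1257860}$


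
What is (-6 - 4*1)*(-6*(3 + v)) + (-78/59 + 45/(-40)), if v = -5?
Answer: -57795/472 ≈ -122.45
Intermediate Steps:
(-6 - 4*1)*(-6*(3 + v)) + (-78/59 + 45/(-40)) = (-6 - 4*1)*(-6*(3 - 5)) + (-78/59 + 45/(-40)) = (-6 - 4)*(-6*(-2)) + (-78*1/59 + 45*(-1/40)) = -10*12 + (-78/59 - 9/8) = -120 - 1155/472 = -57795/472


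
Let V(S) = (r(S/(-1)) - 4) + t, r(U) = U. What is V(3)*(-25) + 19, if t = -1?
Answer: 219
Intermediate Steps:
V(S) = -5 - S (V(S) = (S/(-1) - 4) - 1 = (S*(-1) - 4) - 1 = (-S - 4) - 1 = (-4 - S) - 1 = -5 - S)
V(3)*(-25) + 19 = (-5 - 1*3)*(-25) + 19 = (-5 - 3)*(-25) + 19 = -8*(-25) + 19 = 200 + 19 = 219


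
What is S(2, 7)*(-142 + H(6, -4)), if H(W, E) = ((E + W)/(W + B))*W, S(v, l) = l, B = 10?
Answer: -3955/4 ≈ -988.75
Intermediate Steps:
H(W, E) = W*(E + W)/(10 + W) (H(W, E) = ((E + W)/(W + 10))*W = ((E + W)/(10 + W))*W = W*(E + W)/(10 + W))
S(2, 7)*(-142 + H(6, -4)) = 7*(-142 + 6*(-4 + 6)/(10 + 6)) = 7*(-142 + 6*2/16) = 7*(-142 + 6*(1/16)*2) = 7*(-142 + ¾) = 7*(-565/4) = -3955/4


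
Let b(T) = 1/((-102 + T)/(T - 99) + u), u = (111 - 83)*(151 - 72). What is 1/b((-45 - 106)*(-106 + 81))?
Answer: 8134985/3676 ≈ 2213.0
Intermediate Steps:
u = 2212 (u = 28*79 = 2212)
b(T) = 1/(2212 + (-102 + T)/(-99 + T)) (b(T) = 1/((-102 + T)/(T - 99) + 2212) = 1/((-102 + T)/(-99 + T) + 2212) = 1/(2212 + (-102 + T)/(-99 + T)))
1/b((-45 - 106)*(-106 + 81)) = 1/((-99 + (-45 - 106)*(-106 + 81))/(-219090 + 2213*((-45 - 106)*(-106 + 81)))) = 1/((-99 - 151*(-25))/(-219090 + 2213*(-151*(-25)))) = 1/((-99 + 3775)/(-219090 + 2213*3775)) = 1/(3676/(-219090 + 8354075)) = 1/(3676/8134985) = 8134985/3676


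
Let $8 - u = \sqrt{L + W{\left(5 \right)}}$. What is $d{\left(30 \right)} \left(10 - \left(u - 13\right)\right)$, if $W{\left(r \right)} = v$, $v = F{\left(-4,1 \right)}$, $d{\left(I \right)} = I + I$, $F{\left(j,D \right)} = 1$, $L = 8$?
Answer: $1080$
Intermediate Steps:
$d{\left(I \right)} = 2 I$
$v = 1$
$W{\left(r \right)} = 1$
$u = 5$ ($u = 8 - \sqrt{8 + 1} = 8 - \sqrt{9} = 8 - 3 = 5$)
$d{\left(30 \right)} \left(10 - \left(u - 13\right)\right) = 2 \cdot 30 \left(10 - \left(5 - 13\right)\right) = 60 \left(10 - -8\right) = 60 \left(10 + 8\right) = 60 \cdot 18 = 1080$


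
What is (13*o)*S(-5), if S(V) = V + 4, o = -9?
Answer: 117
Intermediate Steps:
S(V) = 4 + V
(13*o)*S(-5) = (13*(-9))*(4 - 5) = -117*(-1) = 117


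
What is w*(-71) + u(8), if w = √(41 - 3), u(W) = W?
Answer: 8 - 71*√38 ≈ -429.67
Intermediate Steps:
w = √38 ≈ 6.1644
w*(-71) + u(8) = √38*(-71) + 8 = -71*√38 + 8 = 8 - 71*√38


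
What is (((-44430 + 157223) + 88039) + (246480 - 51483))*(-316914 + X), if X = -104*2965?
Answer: -247501582146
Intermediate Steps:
X = -308360
(((-44430 + 157223) + 88039) + (246480 - 51483))*(-316914 + X) = (((-44430 + 157223) + 88039) + (246480 - 51483))*(-316914 - 308360) = ((112793 + 88039) + 194997)*(-625274) = (200832 + 194997)*(-625274) = 395829*(-625274) = -247501582146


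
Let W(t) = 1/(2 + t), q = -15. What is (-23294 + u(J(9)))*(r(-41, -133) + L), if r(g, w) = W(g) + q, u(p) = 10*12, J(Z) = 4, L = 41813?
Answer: -37776424054/39 ≈ -9.6863e+8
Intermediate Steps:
u(p) = 120
r(g, w) = -15 + 1/(2 + g) (r(g, w) = 1/(2 + g) - 15 = -15 + 1/(2 + g))
(-23294 + u(J(9)))*(r(-41, -133) + L) = (-23294 + 120)*((-29 - 15*(-41))/(2 - 41) + 41813) = -23174*((-29 + 615)/(-39) + 41813) = -23174*(-1/39*586 + 41813) = -23174*(-586/39 + 41813) = -23174*1630121/39 = -37776424054/39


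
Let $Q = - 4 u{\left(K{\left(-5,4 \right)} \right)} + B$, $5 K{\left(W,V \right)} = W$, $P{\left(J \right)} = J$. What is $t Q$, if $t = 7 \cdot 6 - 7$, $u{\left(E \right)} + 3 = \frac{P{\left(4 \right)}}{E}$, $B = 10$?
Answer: $1330$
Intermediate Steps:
$K{\left(W,V \right)} = \frac{W}{5}$
$u{\left(E \right)} = -3 + \frac{4}{E}$
$Q = 38$ ($Q = - 4 \left(-3 + \frac{4}{\frac{1}{5} \left(-5\right)}\right) + 10 = - 4 \left(-3 + \frac{4}{-1}\right) + 10 = - 4 \left(-3 + 4 \left(-1\right)\right) + 10 = - 4 \left(-3 - 4\right) + 10 = \left(-4\right) \left(-7\right) + 10 = 28 + 10 = 38$)
$t = 35$ ($t = 42 - 7 = 35$)
$t Q = 35 \cdot 38 = 1330$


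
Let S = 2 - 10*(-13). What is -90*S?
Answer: -11880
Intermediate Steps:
S = 132 (S = 2 + 130 = 132)
-90*S = -90*132 = -11880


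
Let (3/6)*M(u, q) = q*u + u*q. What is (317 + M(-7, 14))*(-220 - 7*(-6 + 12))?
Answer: 19650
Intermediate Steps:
M(u, q) = 4*q*u (M(u, q) = 2*(q*u + u*q) = 2*(q*u + q*u) = 2*(2*q*u) = 4*q*u)
(317 + M(-7, 14))*(-220 - 7*(-6 + 12)) = (317 + 4*14*(-7))*(-220 - 7*(-6 + 12)) = (317 - 392)*(-220 - 7*6) = -75*(-220 - 42) = -75*(-262) = 19650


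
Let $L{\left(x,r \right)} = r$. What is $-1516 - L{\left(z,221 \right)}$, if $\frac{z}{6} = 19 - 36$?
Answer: $-1737$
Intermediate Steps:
$z = -102$ ($z = 6 \left(19 - 36\right) = 6 \left(-17\right) = -102$)
$-1516 - L{\left(z,221 \right)} = -1516 - 221 = -1737$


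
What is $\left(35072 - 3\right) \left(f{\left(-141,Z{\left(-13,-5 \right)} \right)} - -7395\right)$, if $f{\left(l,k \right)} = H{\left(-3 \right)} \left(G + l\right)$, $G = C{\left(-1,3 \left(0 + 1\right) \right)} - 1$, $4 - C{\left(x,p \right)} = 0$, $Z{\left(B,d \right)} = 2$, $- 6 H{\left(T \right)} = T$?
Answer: $256915494$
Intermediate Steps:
$H{\left(T \right)} = - \frac{T}{6}$
$C{\left(x,p \right)} = 4$ ($C{\left(x,p \right)} = 4 - 0 = 4 + 0 = 4$)
$G = 3$ ($G = 4 - 1 = 3$)
$f{\left(l,k \right)} = \frac{3}{2} + \frac{l}{2}$ ($f{\left(l,k \right)} = \left(- \frac{1}{6}\right) \left(-3\right) \left(3 + l\right) = \frac{3 + l}{2} = \frac{3}{2} + \frac{l}{2}$)
$\left(35072 - 3\right) \left(f{\left(-141,Z{\left(-13,-5 \right)} \right)} - -7395\right) = \left(35072 - 3\right) \left(\left(\frac{3}{2} + \frac{1}{2} \left(-141\right)\right) - -7395\right) = 35069 \left(\left(\frac{3}{2} - \frac{141}{2}\right) + 7395\right) = 35069 \left(-69 + 7395\right) = 35069 \cdot 7326 = 256915494$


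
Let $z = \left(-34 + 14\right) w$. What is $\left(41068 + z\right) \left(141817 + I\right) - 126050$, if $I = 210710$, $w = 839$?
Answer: $8562049726$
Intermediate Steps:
$z = -16780$ ($z = \left(-34 + 14\right) 839 = \left(-20\right) 839 = -16780$)
$\left(41068 + z\right) \left(141817 + I\right) - 126050 = \left(41068 - 16780\right) \left(141817 + 210710\right) - 126050 = 24288 \cdot 352527 - 126050 = 8562175776 - 126050 = 8562049726$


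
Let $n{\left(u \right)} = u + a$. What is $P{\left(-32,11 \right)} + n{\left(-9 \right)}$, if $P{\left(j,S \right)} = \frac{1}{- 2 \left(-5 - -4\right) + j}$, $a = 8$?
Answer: $- \frac{31}{30} \approx -1.0333$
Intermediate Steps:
$P{\left(j,S \right)} = \frac{1}{2 + j}$ ($P{\left(j,S \right)} = \frac{1}{- 2 \left(-5 + 4\right) + j} = \frac{1}{\left(-2\right) \left(-1\right) + j} = \frac{1}{2 + j}$)
$n{\left(u \right)} = 8 + u$ ($n{\left(u \right)} = u + 8 = 8 + u$)
$P{\left(-32,11 \right)} + n{\left(-9 \right)} = \frac{1}{2 - 32} + \left(8 - 9\right) = \frac{1}{-30} - 1 = - \frac{1}{30} - 1 = - \frac{31}{30}$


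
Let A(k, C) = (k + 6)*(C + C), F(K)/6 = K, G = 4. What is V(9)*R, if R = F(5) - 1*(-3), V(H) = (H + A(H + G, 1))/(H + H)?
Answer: 517/6 ≈ 86.167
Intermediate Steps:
F(K) = 6*K
A(k, C) = 2*C*(6 + k) (A(k, C) = (6 + k)*(2*C) = 2*C*(6 + k))
V(H) = (20 + 3*H)/(2*H) (V(H) = (H + 2*1*(6 + (H + 4)))/(H + H) = (H + 2*1*(6 + (4 + H)))/((2*H)) = (H + 2*1*(10 + H))*(1/(2*H)) = (H + (20 + 2*H))*(1/(2*H)) = (20 + 3*H)*(1/(2*H)) = (20 + 3*H)/(2*H))
R = 33 (R = 6*5 - 1*(-3) = 30 + 3 = 33)
V(9)*R = (3/2 + 10/9)*33 = (47/18)*33 = 517/6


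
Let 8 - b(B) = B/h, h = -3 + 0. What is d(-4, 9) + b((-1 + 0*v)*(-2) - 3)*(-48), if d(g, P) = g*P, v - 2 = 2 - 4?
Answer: -404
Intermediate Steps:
h = -3
v = 0 (v = 2 + (2 - 4) = 2 - 2 = 0)
d(g, P) = P*g
b(B) = 8 + B/3 (b(B) = 8 - B/(-3) = 8 - B*(-1)/3 = 8 - (-1)*B/3 = 8 + B/3)
d(-4, 9) + b((-1 + 0*v)*(-2) - 3)*(-48) = 9*(-4) + (8 + ((-1 + 0*0)*(-2) - 3)/3)*(-48) = -36 + (8 + ((-1 + 0)*(-2) - 3)/3)*(-48) = -36 + (8 + (-1*(-2) - 3)/3)*(-48) = -36 + (8 + (2 - 3)/3)*(-48) = -36 + (8 + (1/3)*(-1))*(-48) = -36 + (8 - 1/3)*(-48) = -36 + (23/3)*(-48) = -36 - 368 = -404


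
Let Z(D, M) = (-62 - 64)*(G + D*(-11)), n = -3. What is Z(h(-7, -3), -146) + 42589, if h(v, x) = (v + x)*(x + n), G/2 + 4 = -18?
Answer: 131293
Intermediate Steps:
G = -44 (G = -8 + 2*(-18) = -8 - 36 = -44)
h(v, x) = (-3 + x)*(v + x) (h(v, x) = (v + x)*(x - 3) = (v + x)*(-3 + x) = (-3 + x)*(v + x))
Z(D, M) = 5544 + 1386*D (Z(D, M) = (-62 - 64)*(-44 + D*(-11)) = -126*(-44 - 11*D) = 5544 + 1386*D)
Z(h(-7, -3), -146) + 42589 = (5544 + 1386*((-3)² - 3*(-7) - 3*(-3) - 7*(-3))) + 42589 = (5544 + 1386*(9 + 21 + 9 + 21)) + 42589 = (5544 + 1386*60) + 42589 = (5544 + 83160) + 42589 = 88704 + 42589 = 131293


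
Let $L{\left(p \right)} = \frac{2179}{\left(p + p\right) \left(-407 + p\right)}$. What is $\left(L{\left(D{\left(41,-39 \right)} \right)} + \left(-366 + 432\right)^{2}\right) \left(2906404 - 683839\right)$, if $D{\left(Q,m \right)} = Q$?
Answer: $\frac{96852043049515}{10004} \approx 9.6813 \cdot 10^{9}$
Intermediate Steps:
$L{\left(p \right)} = \frac{2179}{2 p \left(-407 + p\right)}$
$\left(L{\left(D{\left(41,-39 \right)} \right)} + \left(-366 + 432\right)^{2}\right) \left(2906404 - 683839\right) = \left(\frac{2179}{2 \cdot 41 \left(-407 + 41\right)} + \left(-366 + 432\right)^{2}\right) \left(2906404 - 683839\right) = \left(\frac{2179}{2} \cdot \frac{1}{41} \frac{1}{-366} + 66^{2}\right) 2222565 = \left(\frac{2179}{2} \cdot \frac{1}{41} \left(- \frac{1}{366}\right) + 4356\right) 2222565 = \left(- \frac{2179}{30012} + 4356\right) 2222565 = \frac{130730093}{30012} \cdot 2222565 = \frac{96852043049515}{10004}$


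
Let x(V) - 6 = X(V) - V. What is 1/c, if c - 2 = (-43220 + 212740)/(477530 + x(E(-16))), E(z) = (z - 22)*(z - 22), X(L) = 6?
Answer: 238049/560858 ≈ 0.42444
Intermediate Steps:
E(z) = (-22 + z)² (E(z) = (-22 + z)*(-22 + z) = (-22 + z)²)
x(V) = 12 - V (x(V) = 6 + (6 - V) = 12 - V)
c = 560858/238049 (c = 2 + (-43220 + 212740)/(477530 + (12 - (-22 - 16)²)) = 2 + 169520/(477530 + (12 - 1*(-38)²)) = 2 + 169520/(477530 + (12 - 1*1444)) = 2 + 169520/(477530 + (12 - 1444)) = 2 + 169520/(477530 - 1432) = 2 + 169520/476098 = 2 + 169520*(1/476098) = 2 + 84760/238049 = 560858/238049 ≈ 2.3561)
1/c = 1/(560858/238049) = 238049/560858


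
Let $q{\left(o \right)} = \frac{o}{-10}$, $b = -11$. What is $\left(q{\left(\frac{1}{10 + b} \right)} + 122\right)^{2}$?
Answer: $\frac{1490841}{100} \approx 14908.0$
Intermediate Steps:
$q{\left(o \right)} = - \frac{o}{10}$ ($q{\left(o \right)} = o \left(- \frac{1}{10}\right) = - \frac{o}{10}$)
$\left(q{\left(\frac{1}{10 + b} \right)} + 122\right)^{2} = \left(- \frac{1}{10 \left(10 - 11\right)} + 122\right)^{2} = \left(- \frac{1}{10 \left(-1\right)} + 122\right)^{2} = \left(\left(- \frac{1}{10}\right) \left(-1\right) + 122\right)^{2} = \left(\frac{1}{10} + 122\right)^{2} = \left(\frac{1221}{10}\right)^{2} = \frac{1490841}{100}$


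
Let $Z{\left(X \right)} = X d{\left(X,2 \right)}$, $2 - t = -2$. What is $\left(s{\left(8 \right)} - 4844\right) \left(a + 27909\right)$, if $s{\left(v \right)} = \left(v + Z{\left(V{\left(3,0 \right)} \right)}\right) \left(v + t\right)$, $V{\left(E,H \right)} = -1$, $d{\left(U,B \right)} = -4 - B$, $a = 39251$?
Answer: $-314040160$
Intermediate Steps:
$t = 4$ ($t = 2 - -2 = 2 + 2 = 4$)
$Z{\left(X \right)} = - 6 X$ ($Z{\left(X \right)} = X \left(-4 - 2\right) = X \left(-6\right) = - 6 X$)
$s{\left(v \right)} = \left(4 + v\right) \left(6 + v\right)$ ($s{\left(v \right)} = \left(v - -6\right) \left(v + 4\right) = \left(v + 6\right) \left(4 + v\right) = \left(6 + v\right) \left(4 + v\right) = \left(4 + v\right) \left(6 + v\right)$)
$\left(s{\left(8 \right)} - 4844\right) \left(a + 27909\right) = \left(\left(24 + 8^{2} + 10 \cdot 8\right) - 4844\right) \left(39251 + 27909\right) = \left(\left(24 + 64 + 80\right) - 4844\right) 67160 = \left(168 - 4844\right) 67160 = \left(-4676\right) 67160 = -314040160$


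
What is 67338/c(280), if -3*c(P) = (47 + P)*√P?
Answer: -33669*√70/7630 ≈ -36.919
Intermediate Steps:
c(P) = -√P*(47 + P)/3 (c(P) = -(47 + P)*√P/3 = -√P*(47 + P)/3)
67338/c(280) = 67338/((√280*(-47 - 1*280)/3)) = 67338/(((2*√70)*(-47 - 280)/3)) = 67338/(((⅓)*(2*√70)*(-327))) = 67338/((-218*√70)) = 67338*(-√70/15260) = -33669*√70/7630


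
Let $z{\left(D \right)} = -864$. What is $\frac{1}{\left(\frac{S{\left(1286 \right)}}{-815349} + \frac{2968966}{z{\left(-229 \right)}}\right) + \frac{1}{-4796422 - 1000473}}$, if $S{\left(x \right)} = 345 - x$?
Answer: $- \frac{680614925955120}{2338798490371048331} \approx -0.00029101$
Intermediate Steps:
$\frac{1}{\left(\frac{S{\left(1286 \right)}}{-815349} + \frac{2968966}{z{\left(-229 \right)}}\right) + \frac{1}{-4796422 - 1000473}} = \frac{1}{\left(\frac{345 - 1286}{-815349} + \frac{2968966}{-864}\right) + \frac{1}{-4796422 - 1000473}} = \frac{1}{\left(\left(345 - 1286\right) \left(- \frac{1}{815349}\right) + 2968966 \left(- \frac{1}{864}\right)\right) + \frac{1}{-5796895}} = \frac{1}{\left(\left(-941\right) \left(- \frac{1}{815349}\right) - \frac{1484483}{432}\right) - \frac{1}{5796895}} = \frac{1}{\left(\frac{941}{815349} - \frac{1484483}{432}\right) - \frac{1}{5796895}} = \frac{1}{- \frac{403457107685}{117410256} - \frac{1}{5796895}} = \frac{1}{- \frac{2338798490371048331}{680614925955120}} = - \frac{680614925955120}{2338798490371048331}$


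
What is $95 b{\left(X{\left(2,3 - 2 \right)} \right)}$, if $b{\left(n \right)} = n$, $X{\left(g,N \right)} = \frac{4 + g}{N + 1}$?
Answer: $285$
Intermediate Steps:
$X{\left(g,N \right)} = \frac{4 + g}{1 + N}$
$95 b{\left(X{\left(2,3 - 2 \right)} \right)} = 95 \frac{4 + 2}{1 + \left(3 - 2\right)} = 95 \frac{1}{1 + \left(3 - 2\right)} 6 = 95 \frac{1}{1 + 1} \cdot 6 = 95 \cdot \frac{1}{2} \cdot 6 = 95 \cdot 3 = 285$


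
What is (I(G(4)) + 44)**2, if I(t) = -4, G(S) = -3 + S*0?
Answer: 1600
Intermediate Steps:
G(S) = -3 (G(S) = -3 + 0 = -3)
(I(G(4)) + 44)**2 = (-4 + 44)**2 = 40**2 = 1600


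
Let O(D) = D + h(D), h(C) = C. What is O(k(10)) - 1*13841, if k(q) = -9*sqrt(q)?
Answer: -13841 - 18*sqrt(10) ≈ -13898.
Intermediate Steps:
O(D) = 2*D (O(D) = D + D = 2*D)
O(k(10)) - 1*13841 = 2*(-9*sqrt(10)) - 1*13841 = -18*sqrt(10) - 13841 = -13841 - 18*sqrt(10)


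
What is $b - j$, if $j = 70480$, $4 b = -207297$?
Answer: $- \frac{489217}{4} \approx -1.223 \cdot 10^{5}$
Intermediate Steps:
$b = - \frac{207297}{4}$ ($b = \frac{1}{4} \left(-207297\right) = - \frac{207297}{4} \approx -51824.0$)
$b - j = - \frac{207297}{4} - 70480 = - \frac{489217}{4}$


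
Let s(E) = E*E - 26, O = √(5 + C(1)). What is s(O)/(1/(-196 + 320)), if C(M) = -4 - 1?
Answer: -3224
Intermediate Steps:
C(M) = -5
O = 0 (O = √(5 - 5) = √0 = 0)
s(E) = -26 + E² (s(E) = E² - 26 = -26 + E²)
s(O)/(1/(-196 + 320)) = (-26 + 0²)/(1/(-196 + 320)) = (-26 + 0)/(1/124) = -26/1/124 = -26*124 = -3224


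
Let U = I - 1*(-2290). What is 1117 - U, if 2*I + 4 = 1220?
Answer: -1781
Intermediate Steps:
I = 608 (I = -2 + (½)*1220 = -2 + 610 = 608)
U = 2898 (U = 608 - 1*(-2290) = 608 + 2290 = 2898)
1117 - U = 1117 - 1*2898 = 1117 - 2898 = -1781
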